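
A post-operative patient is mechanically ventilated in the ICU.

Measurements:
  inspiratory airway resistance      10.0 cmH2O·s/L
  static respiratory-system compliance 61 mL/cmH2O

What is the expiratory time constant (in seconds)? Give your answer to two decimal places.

0.61

τ = R × C = 10.0 × 61 mL/cmH2O = 10.0 × 0.061 L/cmH2O = 0.61 s.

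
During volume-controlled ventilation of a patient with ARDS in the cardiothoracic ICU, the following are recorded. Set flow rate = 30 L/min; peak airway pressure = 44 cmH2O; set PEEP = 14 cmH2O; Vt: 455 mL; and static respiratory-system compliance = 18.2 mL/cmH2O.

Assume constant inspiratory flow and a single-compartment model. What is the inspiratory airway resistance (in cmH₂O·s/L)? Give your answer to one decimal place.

10.0

Flow: 30 L/min ÷ 60 = 0.5 L/s.
Equation of motion (constant flow): PIP = Vt/C + R·V̇ + PEEP.
R·V̇ = PIP − Vt/C − PEEP = 44 − 455/18.2 − 14 = 44 − 25.0 − 14 = 5.0 cmH2O.
R = 5.0 / 0.5 = 10.0 cmH2O·s/L.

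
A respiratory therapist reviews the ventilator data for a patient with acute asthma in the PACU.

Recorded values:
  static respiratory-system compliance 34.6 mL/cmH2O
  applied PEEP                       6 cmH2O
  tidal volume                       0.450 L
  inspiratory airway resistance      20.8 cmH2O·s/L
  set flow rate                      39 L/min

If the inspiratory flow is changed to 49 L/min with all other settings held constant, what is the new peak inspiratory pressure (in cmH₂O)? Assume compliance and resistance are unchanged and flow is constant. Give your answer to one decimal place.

Flow: 39 L/min ÷ 60 = 0.65 L/s.
New flow: 49 L/min ÷ 60 = 0.8167 L/s.
PIP = Vt/C + R·V̇ + PEEP (constant-flow equation of motion).
Only the resistive term changes: ΔPIP = R × ΔV̇ = 20.8 × (0.8167 − 0.65) = 20.8 × 0.1667 = 3.467 cmH2O.
Original PIP = 450/34.6 + 20.8×0.65 + 6 = 32.526 cmH2O; new PIP = 32.526 + (3.467) = 35.993 cmH2O.

36.0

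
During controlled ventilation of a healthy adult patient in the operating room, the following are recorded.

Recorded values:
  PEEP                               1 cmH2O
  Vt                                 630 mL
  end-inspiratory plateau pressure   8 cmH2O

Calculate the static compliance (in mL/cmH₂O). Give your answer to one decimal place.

Cstat = Vt / (Pplat − PEEP) = 630 / (8 − 1) = 630 / 7.0 = 90.0 mL/cmH2O.

90.0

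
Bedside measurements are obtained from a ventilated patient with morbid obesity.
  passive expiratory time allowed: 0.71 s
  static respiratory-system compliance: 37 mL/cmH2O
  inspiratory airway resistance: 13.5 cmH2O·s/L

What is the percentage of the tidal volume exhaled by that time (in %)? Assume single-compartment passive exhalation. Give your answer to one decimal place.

75.9

τ = R × C = 13.5 × 37 mL/cmH2O = 13.5 × 0.037 L/cmH2O = 0.4995 s.
Passive exhalation: V(t)/V₀ = e^(−t/τ) = e^(−0.71/0.4995) = 0.2414.
Fraction exhaled = 1 − 0.2414 = 0.7586 → 75.86%.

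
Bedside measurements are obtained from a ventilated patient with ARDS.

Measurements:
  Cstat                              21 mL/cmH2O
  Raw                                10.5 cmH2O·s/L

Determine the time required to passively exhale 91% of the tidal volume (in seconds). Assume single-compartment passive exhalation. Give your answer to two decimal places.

0.53

τ = R × C = 10.5 × 21 mL/cmH2O = 10.5 × 0.021 L/cmH2O = 0.2205 s.
Exhaled fraction f = 1 − e^(−t/τ) → t = −τ·ln(1 − f) = −0.2205·ln(0.09) = 0.531 s.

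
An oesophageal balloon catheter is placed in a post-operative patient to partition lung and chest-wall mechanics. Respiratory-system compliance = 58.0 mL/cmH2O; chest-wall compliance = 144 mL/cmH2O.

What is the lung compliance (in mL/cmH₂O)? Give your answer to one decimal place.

1/CL = 1/Crs − 1/Ccw.
1/CL = 1/58.0 − 1/144 = 0.0103.
CL = 97.087 mL/cmH2O.

97.1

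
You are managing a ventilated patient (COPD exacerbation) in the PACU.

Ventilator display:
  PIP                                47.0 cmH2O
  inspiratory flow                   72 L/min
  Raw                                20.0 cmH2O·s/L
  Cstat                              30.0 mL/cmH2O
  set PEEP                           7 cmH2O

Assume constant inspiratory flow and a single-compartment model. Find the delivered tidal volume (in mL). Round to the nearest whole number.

Flow: 72 L/min ÷ 60 = 1.2 L/s.
Equation of motion (constant flow): PIP = Vt/C + R·V̇ + PEEP.
Vt/C = PIP − R·V̇ − PEEP = 47.0 − 24.0 − 7 = 16.0 cmH2O.
Vt = C × 16.0 = 30.0 × 16.0 = 480.0 mL.

480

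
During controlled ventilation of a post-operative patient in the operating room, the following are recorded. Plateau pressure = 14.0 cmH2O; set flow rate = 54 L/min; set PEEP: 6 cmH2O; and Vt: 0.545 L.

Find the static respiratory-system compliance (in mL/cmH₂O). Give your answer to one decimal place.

Cstat = Vt / (Pplat − PEEP) = 545 / (14.0 − 6) = 545 / 8.0 = 68.125 mL/cmH2O.

68.1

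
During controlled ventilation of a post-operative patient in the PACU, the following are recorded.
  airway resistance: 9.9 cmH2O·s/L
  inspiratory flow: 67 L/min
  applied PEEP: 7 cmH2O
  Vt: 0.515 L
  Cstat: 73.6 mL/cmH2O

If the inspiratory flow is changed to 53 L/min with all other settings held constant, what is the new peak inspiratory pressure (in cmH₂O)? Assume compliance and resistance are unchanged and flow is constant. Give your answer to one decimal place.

22.7

Flow: 67 L/min ÷ 60 = 1.1167 L/s.
New flow: 53 L/min ÷ 60 = 0.8833 L/s.
PIP = Vt/C + R·V̇ + PEEP (constant-flow equation of motion).
Only the resistive term changes: ΔPIP = R × ΔV̇ = 9.9 × (0.8833 − 1.1167) = 9.9 × -0.2334 = -2.311 cmH2O.
Original PIP = 515/73.6 + 9.9×1.1167 + 7 = 25.053 cmH2O; new PIP = 25.053 + (-2.311) = 22.742 cmH2O.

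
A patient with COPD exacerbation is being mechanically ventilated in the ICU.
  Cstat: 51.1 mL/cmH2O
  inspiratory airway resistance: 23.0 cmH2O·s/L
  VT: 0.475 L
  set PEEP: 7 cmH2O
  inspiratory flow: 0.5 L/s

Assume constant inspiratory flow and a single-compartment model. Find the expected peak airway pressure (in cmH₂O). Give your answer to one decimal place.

Equation of motion (constant flow): PIP = Vt/C + R·V̇ + PEEP.
PIP = 475/51.1 + 23.0×0.5 + 7 = 9.295 + 11.5 + 7 = 27.795 cmH2O.

27.8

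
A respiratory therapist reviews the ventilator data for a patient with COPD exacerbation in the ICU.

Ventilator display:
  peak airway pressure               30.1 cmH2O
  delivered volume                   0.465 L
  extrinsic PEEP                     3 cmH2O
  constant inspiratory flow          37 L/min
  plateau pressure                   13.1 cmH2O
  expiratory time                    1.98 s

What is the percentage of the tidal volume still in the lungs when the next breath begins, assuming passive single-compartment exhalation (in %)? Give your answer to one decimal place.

21.0

Flow: 37 L/min ÷ 60 = 0.6167 L/s.
R = (PIP − Pplat)/V̇ = (30.1 − 13.1) / 0.6167 = 17.0/0.6167 = 27.566 cmH2O·s/L.
C = Vt/(Pplat − PEEP) = 465.0 / (13.1 − 3) = 465.0/10.1 = 46.04 mL/cmH2O.
τ = R × C = 27.566 × 0.04604 L/cmH2O = 1.269 s.
Fraction remaining at end-expiration = e^(−Te/τ) = e^(−1.98/1.269) = 0.2101 → 21.01%.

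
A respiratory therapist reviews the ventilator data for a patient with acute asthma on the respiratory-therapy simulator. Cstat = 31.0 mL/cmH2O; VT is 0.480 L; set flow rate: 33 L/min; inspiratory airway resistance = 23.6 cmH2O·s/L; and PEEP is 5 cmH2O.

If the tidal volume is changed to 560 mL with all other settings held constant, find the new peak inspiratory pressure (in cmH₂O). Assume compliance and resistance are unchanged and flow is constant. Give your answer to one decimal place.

Flow: 33 L/min ÷ 60 = 0.55 L/s.
PIP = Vt/C + R·V̇ + PEEP (constant-flow equation of motion).
Only the elastic term changes: ΔPIP = ΔVt / C = (560 − 480) / 31.0 = 2.581 cmH2O.
Original PIP = 480/31.0 + 23.6×0.55 + 5 = 33.464 cmH2O; new PIP = 33.464 + (2.581) = 36.045 cmH2O.

36.0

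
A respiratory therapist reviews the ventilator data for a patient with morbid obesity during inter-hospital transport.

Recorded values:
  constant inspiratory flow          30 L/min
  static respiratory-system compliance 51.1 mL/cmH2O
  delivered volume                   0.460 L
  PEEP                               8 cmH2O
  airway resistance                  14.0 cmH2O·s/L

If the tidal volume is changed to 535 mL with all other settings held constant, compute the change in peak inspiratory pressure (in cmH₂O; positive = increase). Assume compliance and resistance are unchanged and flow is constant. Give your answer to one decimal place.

1.5

PIP = Vt/C + R·V̇ + PEEP (constant-flow equation of motion).
Only the elastic term changes: ΔPIP = ΔVt / C = (535 − 460) / 51.1 = 1.468 cmH2O.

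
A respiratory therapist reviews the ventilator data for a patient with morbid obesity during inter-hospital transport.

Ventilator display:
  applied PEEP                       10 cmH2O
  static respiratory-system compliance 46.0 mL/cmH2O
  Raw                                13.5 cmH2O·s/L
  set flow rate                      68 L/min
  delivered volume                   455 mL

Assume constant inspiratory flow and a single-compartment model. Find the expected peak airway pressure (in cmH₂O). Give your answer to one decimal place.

Flow: 68 L/min ÷ 60 = 1.1333 L/s.
Equation of motion (constant flow): PIP = Vt/C + R·V̇ + PEEP.
PIP = 455/46.0 + 13.5×1.1333 + 10 = 9.891 + 15.3 + 10 = 35.191 cmH2O.

35.2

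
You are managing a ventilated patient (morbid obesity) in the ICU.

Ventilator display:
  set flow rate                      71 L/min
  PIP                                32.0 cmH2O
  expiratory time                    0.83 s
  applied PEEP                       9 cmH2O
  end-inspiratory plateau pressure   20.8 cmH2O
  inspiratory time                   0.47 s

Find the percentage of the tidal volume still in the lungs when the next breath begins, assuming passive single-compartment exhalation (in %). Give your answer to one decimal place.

15.6

Flow: 71 L/min ÷ 60 = 1.1833 L/s.
Vt = flow × Ti = 1.1833 L/s × 0.47 s × 1000 mL/L = 556.15 mL.
R = (PIP − Pplat)/V̇ = (32.0 − 20.8) / 1.1833 = 11.2/1.1833 = 9.465 cmH2O·s/L.
C = Vt/(Pplat − PEEP) = 556.15 / (20.8 − 9) = 556.15/11.8 = 47.131 mL/cmH2O.
τ = R × C = 9.465 × 0.04713 L/cmH2O = 0.4461 s.
Fraction remaining at end-expiration = e^(−Te/τ) = e^(−0.83/0.4461) = 0.1556 → 15.56%.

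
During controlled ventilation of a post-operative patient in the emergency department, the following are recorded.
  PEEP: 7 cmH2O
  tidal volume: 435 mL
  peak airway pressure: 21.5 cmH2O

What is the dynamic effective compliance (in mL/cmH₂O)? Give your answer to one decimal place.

Dynamic compliance = Vt / (PIP − PEEP) = 435 / (21.5 − 7) = 435 / 14.5 = 30.0 mL/cmH2O.

30.0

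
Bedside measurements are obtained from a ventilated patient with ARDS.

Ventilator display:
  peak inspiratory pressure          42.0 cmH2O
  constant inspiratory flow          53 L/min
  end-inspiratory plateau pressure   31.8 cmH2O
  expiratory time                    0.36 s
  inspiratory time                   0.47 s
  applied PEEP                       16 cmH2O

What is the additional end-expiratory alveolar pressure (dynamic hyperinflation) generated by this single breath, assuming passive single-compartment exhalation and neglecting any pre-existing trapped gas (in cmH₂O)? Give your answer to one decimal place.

Flow: 53 L/min ÷ 60 = 0.8833 L/s.
Vt = flow × Ti = 0.8833 L/s × 0.47 s × 1000 mL/L = 415.15 mL.
R = (PIP − Pplat)/V̇ = (42.0 − 31.8) / 0.8833 = 10.2/0.8833 = 11.548 cmH2O·s/L.
C = Vt/(Pplat − PEEP) = 415.15 / (31.8 − 16) = 415.15/15.8 = 26.275 mL/cmH2O.
τ = R × C = 11.548 × 0.02628 L/cmH2O = 0.3035 s.
Fraction remaining = e^(−Te/τ) = e^(−0.36/0.3035) = 0.3054; trapped volume = 415.15 × 0.3054 = 126.79 mL.
Additional alveolar pressure from trapping ≈ V_trapped / C = 126.79 / 26.275 = 4.825 cmH2O.

4.8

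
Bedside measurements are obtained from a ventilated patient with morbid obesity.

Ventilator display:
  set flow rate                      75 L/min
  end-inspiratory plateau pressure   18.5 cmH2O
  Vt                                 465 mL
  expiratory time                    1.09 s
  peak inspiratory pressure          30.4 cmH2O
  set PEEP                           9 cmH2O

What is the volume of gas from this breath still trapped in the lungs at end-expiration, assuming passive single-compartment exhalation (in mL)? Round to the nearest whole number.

Flow: 75 L/min ÷ 60 = 1.25 L/s.
R = (PIP − Pplat)/V̇ = (30.4 − 18.5) / 1.25 = 11.9/1.25 = 9.52 cmH2O·s/L.
C = Vt/(Pplat − PEEP) = 465.0 / (18.5 − 9) = 465.0/9.5 = 48.947 mL/cmH2O.
τ = R × C = 9.52 × 0.04895 L/cmH2O = 0.466 s.
Fraction remaining = e^(−Te/τ) = e^(−1.09/0.466) = 0.09642.
Trapped volume = 465.0 × 0.09642 = 44.835 mL.

45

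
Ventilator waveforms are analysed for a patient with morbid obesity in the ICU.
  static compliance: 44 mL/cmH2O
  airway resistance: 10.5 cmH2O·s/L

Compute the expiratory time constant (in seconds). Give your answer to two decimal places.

0.46

τ = R × C = 10.5 × 44 mL/cmH2O = 10.5 × 0.044 L/cmH2O = 0.462 s.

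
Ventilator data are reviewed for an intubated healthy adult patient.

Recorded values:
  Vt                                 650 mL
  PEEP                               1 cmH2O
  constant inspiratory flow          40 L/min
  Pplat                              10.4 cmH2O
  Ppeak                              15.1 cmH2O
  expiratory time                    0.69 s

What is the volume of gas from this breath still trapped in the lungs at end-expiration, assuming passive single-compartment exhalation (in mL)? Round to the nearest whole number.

158

Flow: 40 L/min ÷ 60 = 0.6667 L/s.
R = (PIP − Pplat)/V̇ = (15.1 − 10.4) / 0.6667 = 4.7/0.6667 = 7.05 cmH2O·s/L.
C = Vt/(Pplat − PEEP) = 650.0 / (10.4 − 1) = 650.0/9.4 = 69.149 mL/cmH2O.
τ = R × C = 7.05 × 0.06915 L/cmH2O = 0.4875 s.
Fraction remaining = e^(−Te/τ) = e^(−0.69/0.4875) = 0.2428.
Trapped volume = 650.0 × 0.2428 = 157.82 mL.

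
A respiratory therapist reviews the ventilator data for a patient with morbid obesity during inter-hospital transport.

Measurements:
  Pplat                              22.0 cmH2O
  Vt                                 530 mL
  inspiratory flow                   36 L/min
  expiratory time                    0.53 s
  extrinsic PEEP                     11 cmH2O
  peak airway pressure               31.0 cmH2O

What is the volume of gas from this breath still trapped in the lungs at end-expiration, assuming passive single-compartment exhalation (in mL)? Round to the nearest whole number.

Flow: 36 L/min ÷ 60 = 0.6 L/s.
R = (PIP − Pplat)/V̇ = (31.0 − 22.0) / 0.6 = 9.0/0.6 = 15.0 cmH2O·s/L.
C = Vt/(Pplat − PEEP) = 530.0 / (22.0 − 11) = 530.0/11.0 = 48.182 mL/cmH2O.
τ = R × C = 15.0 × 0.04818 L/cmH2O = 0.7227 s.
Fraction remaining = e^(−Te/τ) = e^(−0.53/0.7227) = 0.4803.
Trapped volume = 530.0 × 0.4803 = 254.56 mL.

255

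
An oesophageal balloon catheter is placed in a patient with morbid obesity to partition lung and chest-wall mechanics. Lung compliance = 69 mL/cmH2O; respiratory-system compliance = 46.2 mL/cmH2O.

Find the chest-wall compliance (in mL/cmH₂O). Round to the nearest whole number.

140

1/Ccw = 1/Crs − 1/CL.
1/Ccw = 1/46.2 − 1/69 = 0.007152.
Ccw = 139.82 mL/cmH2O.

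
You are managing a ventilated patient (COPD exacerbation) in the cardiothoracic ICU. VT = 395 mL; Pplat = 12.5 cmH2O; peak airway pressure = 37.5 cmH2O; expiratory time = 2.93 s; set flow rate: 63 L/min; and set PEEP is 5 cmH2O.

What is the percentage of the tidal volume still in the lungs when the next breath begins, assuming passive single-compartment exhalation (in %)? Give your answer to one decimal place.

Flow: 63 L/min ÷ 60 = 1.05 L/s.
R = (PIP − Pplat)/V̇ = (37.5 − 12.5) / 1.05 = 25.0/1.05 = 23.81 cmH2O·s/L.
C = Vt/(Pplat − PEEP) = 395.0 / (12.5 − 5) = 395.0/7.5 = 52.667 mL/cmH2O.
τ = R × C = 23.81 × 0.05267 L/cmH2O = 1.254 s.
Fraction remaining at end-expiration = e^(−Te/τ) = e^(−2.93/1.254) = 0.09666 → 9.666%.

9.7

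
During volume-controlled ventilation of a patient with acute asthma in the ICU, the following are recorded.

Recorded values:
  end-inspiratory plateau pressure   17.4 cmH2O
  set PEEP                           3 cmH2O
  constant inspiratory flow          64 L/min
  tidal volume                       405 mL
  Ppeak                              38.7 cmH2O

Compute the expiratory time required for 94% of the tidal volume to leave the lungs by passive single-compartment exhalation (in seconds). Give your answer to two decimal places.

Flow: 64 L/min ÷ 60 = 1.0667 L/s.
R = (PIP − Pplat)/V̇ = (38.7 − 17.4) / 1.0667 = 21.3/1.0667 = 19.968 cmH2O·s/L.
C = Vt/(Pplat − PEEP) = 405.0 / (17.4 − 3) = 405.0/14.4 = 28.125 mL/cmH2O.
τ = R × C = 19.968 × 0.02813 L/cmH2O = 0.5617 s.
t = −τ·ln(1 − 0.94) = −0.5617·ln(0.06) = 1.58 s.

1.58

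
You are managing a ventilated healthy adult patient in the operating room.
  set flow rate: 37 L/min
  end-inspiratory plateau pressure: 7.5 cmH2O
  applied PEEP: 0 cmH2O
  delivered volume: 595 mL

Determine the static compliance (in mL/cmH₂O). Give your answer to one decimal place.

79.3

Cstat = Vt / (Pplat − PEEP) = 595 / (7.5 − 0) = 595 / 7.5 = 79.333 mL/cmH2O.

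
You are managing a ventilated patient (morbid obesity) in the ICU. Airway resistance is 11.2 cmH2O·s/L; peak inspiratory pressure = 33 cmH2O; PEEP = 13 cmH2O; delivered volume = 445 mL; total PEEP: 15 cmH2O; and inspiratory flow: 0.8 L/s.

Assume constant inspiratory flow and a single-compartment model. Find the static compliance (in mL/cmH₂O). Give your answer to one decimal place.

49.2

Total PEEP = 15 cmH2O (set 13 + intrinsic 2); this is the baseline alveolar pressure.
Equation of motion (constant flow): PIP = Vt/C + R·V̇ + PEEP.
Vt/C = PIP − R·V̇ − PEEP = 33 − 11.2×0.8 − 15 = 33 − 8.96 − 15 = 9.04 cmH2O.
C = Vt / 9.04 = 445 / 9.04 = 49.226 mL/cmH2O.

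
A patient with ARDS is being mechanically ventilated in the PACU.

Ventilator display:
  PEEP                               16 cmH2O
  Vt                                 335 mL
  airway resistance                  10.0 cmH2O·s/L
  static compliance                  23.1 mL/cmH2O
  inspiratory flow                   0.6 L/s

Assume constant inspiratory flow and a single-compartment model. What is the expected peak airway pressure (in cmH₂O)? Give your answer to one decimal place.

36.5

Equation of motion (constant flow): PIP = Vt/C + R·V̇ + PEEP.
PIP = 335/23.1 + 10.0×0.6 + 16 = 14.502 + 6.0 + 16 = 36.502 cmH2O.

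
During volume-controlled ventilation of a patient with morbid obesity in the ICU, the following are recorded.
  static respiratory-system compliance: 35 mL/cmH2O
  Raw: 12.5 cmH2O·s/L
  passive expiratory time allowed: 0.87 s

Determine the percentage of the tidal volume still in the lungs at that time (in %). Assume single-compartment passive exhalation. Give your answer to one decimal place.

τ = R × C = 12.5 × 35 mL/cmH2O = 12.5 × 0.035 L/cmH2O = 0.4375 s.
Passive exhalation: V(t)/V₀ = e^(−t/τ) = e^(−0.87/0.4375) = 0.1369.
Fraction remaining = 0.1369 → 13.69%.

13.7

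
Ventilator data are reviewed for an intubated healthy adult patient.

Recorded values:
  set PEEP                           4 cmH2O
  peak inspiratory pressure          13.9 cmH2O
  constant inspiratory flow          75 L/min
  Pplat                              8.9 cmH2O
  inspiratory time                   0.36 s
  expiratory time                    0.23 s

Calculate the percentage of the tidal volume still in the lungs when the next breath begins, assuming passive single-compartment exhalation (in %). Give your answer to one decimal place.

53.5

Flow: 75 L/min ÷ 60 = 1.25 L/s.
Vt = flow × Ti = 1.25 L/s × 0.36 s × 1000 mL/L = 450.0 mL.
R = (PIP − Pplat)/V̇ = (13.9 − 8.9) / 1.25 = 5.0/1.25 = 4.0 cmH2O·s/L.
C = Vt/(Pplat − PEEP) = 450.0 / (8.9 − 4) = 450.0/4.9 = 91.837 mL/cmH2O.
τ = R × C = 4.0 × 0.09184 L/cmH2O = 0.3674 s.
Fraction remaining at end-expiration = e^(−Te/τ) = e^(−0.23/0.3674) = 0.5347 → 53.47%.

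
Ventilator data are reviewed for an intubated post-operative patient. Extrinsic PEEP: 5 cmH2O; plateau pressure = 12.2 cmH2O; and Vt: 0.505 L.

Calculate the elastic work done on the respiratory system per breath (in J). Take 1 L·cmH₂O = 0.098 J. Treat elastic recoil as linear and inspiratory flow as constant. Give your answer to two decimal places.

Elastic work ≈ ½ × (Pplat − PEEP) × Vt = 0.5 × (12.2 − 5) × 0.505 L = 0.5 × 7.2 × 0.505 = 1.818 L·cmH2O.
× 0.098 J/(L·cmH2O) → 0.1782 J.

0.18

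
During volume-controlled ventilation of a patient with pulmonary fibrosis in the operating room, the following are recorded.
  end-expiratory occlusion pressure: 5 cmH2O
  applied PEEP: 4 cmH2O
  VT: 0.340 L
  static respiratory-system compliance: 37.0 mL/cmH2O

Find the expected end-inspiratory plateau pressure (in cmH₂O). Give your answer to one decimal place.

14.2

End-expiratory occlusion gives total PEEP = 5 cmH2O (intrinsic PEEP = 5 − 4 = 1). Use total PEEP for the elastic gradient.
Pplat = PEEPtotal + Vt / Cstat = 5 + 340 / 37.0 = 5 + 9.189 = 14.189 cmH2O.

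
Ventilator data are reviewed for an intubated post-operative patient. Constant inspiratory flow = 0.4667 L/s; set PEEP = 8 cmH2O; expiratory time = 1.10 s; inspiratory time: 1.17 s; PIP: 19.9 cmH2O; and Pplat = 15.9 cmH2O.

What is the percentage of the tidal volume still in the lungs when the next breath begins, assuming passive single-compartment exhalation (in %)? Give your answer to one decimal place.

Vt = flow × Ti = 0.4667 L/s × 1.17 s × 1000 mL/L = 546.04 mL.
R = (PIP − Pplat)/V̇ = (19.9 − 15.9) / 0.4667 = 4.0/0.4667 = 8.571 cmH2O·s/L.
C = Vt/(Pplat − PEEP) = 546.04 / (15.9 − 8) = 546.04/7.9 = 69.119 mL/cmH2O.
τ = R × C = 8.571 × 0.06912 L/cmH2O = 0.5924 s.
Fraction remaining at end-expiration = e^(−Te/τ) = e^(−1.10/0.5924) = 0.1562 → 15.62%.

15.6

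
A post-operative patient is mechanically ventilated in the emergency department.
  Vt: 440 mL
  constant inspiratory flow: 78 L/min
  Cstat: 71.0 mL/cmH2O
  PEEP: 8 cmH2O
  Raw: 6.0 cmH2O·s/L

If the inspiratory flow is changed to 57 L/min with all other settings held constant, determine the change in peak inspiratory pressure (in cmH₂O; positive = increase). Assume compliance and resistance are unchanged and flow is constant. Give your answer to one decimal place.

-2.1

Flow: 78 L/min ÷ 60 = 1.3 L/s.
New flow: 57 L/min ÷ 60 = 0.95 L/s.
PIP = Vt/C + R·V̇ + PEEP (constant-flow equation of motion).
Only the resistive term changes: ΔPIP = R × ΔV̇ = 6.0 × (0.95 − 1.3) = 6.0 × -0.35 = -2.1 cmH2O.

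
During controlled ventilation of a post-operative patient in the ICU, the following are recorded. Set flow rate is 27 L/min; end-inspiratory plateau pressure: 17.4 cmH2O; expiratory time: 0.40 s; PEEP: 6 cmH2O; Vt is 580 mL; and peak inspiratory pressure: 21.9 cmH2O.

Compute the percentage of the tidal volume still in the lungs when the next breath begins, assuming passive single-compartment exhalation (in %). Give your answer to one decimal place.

45.6

Flow: 27 L/min ÷ 60 = 0.45 L/s.
R = (PIP − Pplat)/V̇ = (21.9 − 17.4) / 0.45 = 4.5/0.45 = 10.0 cmH2O·s/L.
C = Vt/(Pplat − PEEP) = 580.0 / (17.4 − 6) = 580.0/11.4 = 50.877 mL/cmH2O.
τ = R × C = 10.0 × 0.05088 L/cmH2O = 0.5088 s.
Fraction remaining at end-expiration = e^(−Te/τ) = e^(−0.40/0.5088) = 0.4556 → 45.56%.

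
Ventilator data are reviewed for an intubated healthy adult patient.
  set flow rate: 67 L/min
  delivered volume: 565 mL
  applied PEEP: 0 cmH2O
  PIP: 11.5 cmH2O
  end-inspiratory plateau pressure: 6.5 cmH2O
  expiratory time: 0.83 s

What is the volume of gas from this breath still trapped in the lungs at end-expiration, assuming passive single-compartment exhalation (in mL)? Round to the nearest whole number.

Flow: 67 L/min ÷ 60 = 1.1167 L/s.
R = (PIP − Pplat)/V̇ = (11.5 − 6.5) / 1.1167 = 5.0/1.1167 = 4.477 cmH2O·s/L.
C = Vt/(Pplat − PEEP) = 565.0 / (6.5 − 0) = 565.0/6.5 = 86.923 mL/cmH2O.
τ = R × C = 4.477 × 0.08692 L/cmH2O = 0.3891 s.
Fraction remaining = e^(−Te/τ) = e^(−0.83/0.3891) = 0.1185.
Trapped volume = 565.0 × 0.1185 = 66.953 mL.

67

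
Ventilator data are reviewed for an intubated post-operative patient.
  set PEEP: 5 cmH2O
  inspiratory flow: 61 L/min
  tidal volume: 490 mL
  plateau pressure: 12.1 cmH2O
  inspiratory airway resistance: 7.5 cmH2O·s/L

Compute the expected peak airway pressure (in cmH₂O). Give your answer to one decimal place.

Flow: 61 L/min ÷ 60 = 1.0167 L/s.
PIP = Pplat + Raw × flow = 12.1 + 7.5 × 1.0167 = 12.1 + 7.625 = 19.725 cmH2O.

19.7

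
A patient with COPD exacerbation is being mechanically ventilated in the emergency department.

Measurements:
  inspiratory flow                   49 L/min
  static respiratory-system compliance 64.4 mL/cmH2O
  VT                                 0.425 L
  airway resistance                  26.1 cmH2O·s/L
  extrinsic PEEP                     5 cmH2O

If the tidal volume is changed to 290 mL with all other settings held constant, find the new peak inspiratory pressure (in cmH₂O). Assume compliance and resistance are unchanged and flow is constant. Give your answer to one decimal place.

30.8

Flow: 49 L/min ÷ 60 = 0.8167 L/s.
PIP = Vt/C + R·V̇ + PEEP (constant-flow equation of motion).
Only the elastic term changes: ΔPIP = ΔVt / C = (290 − 425) / 64.4 = -2.096 cmH2O.
Original PIP = 425/64.4 + 26.1×0.8167 + 5 = 32.915 cmH2O; new PIP = 32.915 + (-2.096) = 30.819 cmH2O.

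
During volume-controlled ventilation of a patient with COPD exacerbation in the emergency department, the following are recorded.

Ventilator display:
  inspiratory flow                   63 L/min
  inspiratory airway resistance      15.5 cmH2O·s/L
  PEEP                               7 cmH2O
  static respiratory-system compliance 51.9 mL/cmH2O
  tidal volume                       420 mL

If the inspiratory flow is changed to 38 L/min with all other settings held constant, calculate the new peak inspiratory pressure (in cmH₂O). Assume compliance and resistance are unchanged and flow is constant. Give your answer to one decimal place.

24.9

Flow: 63 L/min ÷ 60 = 1.05 L/s.
New flow: 38 L/min ÷ 60 = 0.6333 L/s.
PIP = Vt/C + R·V̇ + PEEP (constant-flow equation of motion).
Only the resistive term changes: ΔPIP = R × ΔV̇ = 15.5 × (0.6333 − 1.05) = 15.5 × -0.4167 = -6.459 cmH2O.
Original PIP = 420/51.9 + 15.5×1.05 + 7 = 31.367 cmH2O; new PIP = 31.367 + (-6.459) = 24.908 cmH2O.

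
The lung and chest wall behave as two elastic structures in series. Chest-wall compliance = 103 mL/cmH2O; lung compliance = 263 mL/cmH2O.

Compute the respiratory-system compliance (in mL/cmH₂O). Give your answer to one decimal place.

Lung and chest wall are elastances in series: 1/Crs = 1/CL + 1/Ccw.
1/Crs = 1/263 + 1/103 = 0.01351.
Crs = 74.019 mL/cmH2O.

74.0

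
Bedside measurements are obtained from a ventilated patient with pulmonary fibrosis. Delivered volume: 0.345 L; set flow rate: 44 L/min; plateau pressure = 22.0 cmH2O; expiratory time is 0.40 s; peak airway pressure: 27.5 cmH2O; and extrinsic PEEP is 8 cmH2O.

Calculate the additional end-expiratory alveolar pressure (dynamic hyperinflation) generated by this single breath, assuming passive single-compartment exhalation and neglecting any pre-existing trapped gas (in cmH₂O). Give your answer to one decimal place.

1.6

Flow: 44 L/min ÷ 60 = 0.7333 L/s.
R = (PIP − Pplat)/V̇ = (27.5 − 22.0) / 0.7333 = 5.5/0.7333 = 7.5 cmH2O·s/L.
C = Vt/(Pplat − PEEP) = 345.0 / (22.0 − 8) = 345.0/14.0 = 24.643 mL/cmH2O.
τ = R × C = 7.5 × 0.02464 L/cmH2O = 0.1848 s.
Fraction remaining = e^(−Te/τ) = e^(−0.40/0.1848) = 0.1148; trapped volume = 345.0 × 0.1148 = 39.606 mL.
Additional alveolar pressure from trapping ≈ V_trapped / C = 39.606 / 24.643 = 1.607 cmH2O.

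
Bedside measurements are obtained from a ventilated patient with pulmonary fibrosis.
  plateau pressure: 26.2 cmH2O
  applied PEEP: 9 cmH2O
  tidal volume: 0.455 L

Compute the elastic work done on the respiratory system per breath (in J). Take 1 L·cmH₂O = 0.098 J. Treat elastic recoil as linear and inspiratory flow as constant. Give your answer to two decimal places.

0.38

Elastic work ≈ ½ × (Pplat − PEEP) × Vt = 0.5 × (26.2 − 9) × 0.455 L = 0.5 × 17.2 × 0.455 = 3.913 L·cmH2O.
× 0.098 J/(L·cmH2O) → 0.3835 J.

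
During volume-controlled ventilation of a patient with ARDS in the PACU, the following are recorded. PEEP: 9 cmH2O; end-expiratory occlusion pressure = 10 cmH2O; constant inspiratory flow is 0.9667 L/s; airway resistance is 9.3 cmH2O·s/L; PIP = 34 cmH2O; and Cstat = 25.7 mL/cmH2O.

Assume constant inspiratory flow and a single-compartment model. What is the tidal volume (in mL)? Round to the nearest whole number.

386

Total PEEP = 10 cmH2O (set 9 + intrinsic 1); this is the baseline alveolar pressure.
Equation of motion (constant flow): PIP = Vt/C + R·V̇ + PEEP.
Vt/C = PIP − R·V̇ − PEEP = 34 − 8.99 − 10 = 15.01 cmH2O.
Vt = C × 15.01 = 25.7 × 15.01 = 385.76 mL.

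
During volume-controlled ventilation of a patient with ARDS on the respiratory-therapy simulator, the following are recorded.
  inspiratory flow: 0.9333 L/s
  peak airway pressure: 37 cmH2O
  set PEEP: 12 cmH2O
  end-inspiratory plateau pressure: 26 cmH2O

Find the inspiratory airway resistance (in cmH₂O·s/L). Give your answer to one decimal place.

Raw = (PIP − Pplat) / flow = (37 − 26) / 0.9333 = 11.0 / 0.9333 = 11.786 cmH2O·s/L.

11.8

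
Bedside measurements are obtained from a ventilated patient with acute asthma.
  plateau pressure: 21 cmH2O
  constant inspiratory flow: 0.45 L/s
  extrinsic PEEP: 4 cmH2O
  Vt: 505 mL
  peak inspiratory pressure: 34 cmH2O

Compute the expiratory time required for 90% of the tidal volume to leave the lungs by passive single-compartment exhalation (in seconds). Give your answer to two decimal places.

1.98

R = (PIP − Pplat)/V̇ = (34 − 21) / 0.45 = 13.0/0.45 = 28.889 cmH2O·s/L.
C = Vt/(Pplat − PEEP) = 505.0 / (21 − 4) = 505.0/17.0 = 29.706 mL/cmH2O.
τ = R × C = 28.889 × 0.02971 L/cmH2O = 0.8583 s.
t = −τ·ln(1 − 0.90) = −0.8583·ln(0.1) = 1.976 s.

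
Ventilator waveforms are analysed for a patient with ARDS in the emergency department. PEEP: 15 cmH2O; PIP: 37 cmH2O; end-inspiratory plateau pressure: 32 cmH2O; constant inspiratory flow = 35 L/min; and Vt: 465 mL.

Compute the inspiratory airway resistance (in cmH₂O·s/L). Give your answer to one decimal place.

8.6

Flow: 35 L/min ÷ 60 = 0.5833 L/s.
Raw = (PIP − Pplat) / flow = (37 − 32) / 0.5833 = 5.0 / 0.5833 = 8.572 cmH2O·s/L.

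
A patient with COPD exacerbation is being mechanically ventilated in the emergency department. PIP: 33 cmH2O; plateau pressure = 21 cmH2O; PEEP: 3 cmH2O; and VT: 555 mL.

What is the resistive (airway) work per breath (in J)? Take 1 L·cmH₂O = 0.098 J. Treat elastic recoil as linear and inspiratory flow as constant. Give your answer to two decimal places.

With constant inspiratory flow the resistive pressure is constant at PIP − Pplat = 33 − 21 = 12.0 cmH2O, so resistive work = 12.0 × 0.555 = 6.66 L·cmH2O.
× 0.098 J/(L·cmH2O) → 0.6527 J.

0.65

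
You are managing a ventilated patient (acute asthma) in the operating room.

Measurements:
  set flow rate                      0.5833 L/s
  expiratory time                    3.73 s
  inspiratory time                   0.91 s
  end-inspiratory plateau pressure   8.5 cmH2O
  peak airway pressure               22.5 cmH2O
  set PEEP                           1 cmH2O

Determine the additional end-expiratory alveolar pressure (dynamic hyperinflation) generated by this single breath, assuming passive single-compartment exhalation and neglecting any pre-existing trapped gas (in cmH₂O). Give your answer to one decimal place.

Vt = flow × Ti = 0.5833 L/s × 0.91 s × 1000 mL/L = 530.8 mL.
R = (PIP − Pplat)/V̇ = (22.5 − 8.5) / 0.5833 = 14.0/0.5833 = 24.001 cmH2O·s/L.
C = Vt/(Pplat − PEEP) = 530.8 / (8.5 − 1) = 530.8/7.5 = 70.773 mL/cmH2O.
τ = R × C = 24.001 × 0.07077 L/cmH2O = 1.699 s.
Fraction remaining = e^(−Te/τ) = e^(−3.73/1.699) = 0.1113; trapped volume = 530.8 × 0.1113 = 59.078 mL.
Additional alveolar pressure from trapping ≈ V_trapped / C = 59.078 / 70.773 = 0.8348 cmH2O.

0.8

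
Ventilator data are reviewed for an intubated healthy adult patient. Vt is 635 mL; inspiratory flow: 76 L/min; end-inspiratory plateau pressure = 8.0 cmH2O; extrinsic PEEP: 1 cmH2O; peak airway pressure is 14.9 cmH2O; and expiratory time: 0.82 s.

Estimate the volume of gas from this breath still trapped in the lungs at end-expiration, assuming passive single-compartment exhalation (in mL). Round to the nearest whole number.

121

Flow: 76 L/min ÷ 60 = 1.2667 L/s.
R = (PIP − Pplat)/V̇ = (14.9 − 8.0) / 1.2667 = 6.9/1.2667 = 5.447 cmH2O·s/L.
C = Vt/(Pplat − PEEP) = 635.0 / (8.0 − 1) = 635.0/7.0 = 90.714 mL/cmH2O.
τ = R × C = 5.447 × 0.09071 L/cmH2O = 0.4941 s.
Fraction remaining = e^(−Te/τ) = e^(−0.82/0.4941) = 0.1902.
Trapped volume = 635.0 × 0.1902 = 120.78 mL.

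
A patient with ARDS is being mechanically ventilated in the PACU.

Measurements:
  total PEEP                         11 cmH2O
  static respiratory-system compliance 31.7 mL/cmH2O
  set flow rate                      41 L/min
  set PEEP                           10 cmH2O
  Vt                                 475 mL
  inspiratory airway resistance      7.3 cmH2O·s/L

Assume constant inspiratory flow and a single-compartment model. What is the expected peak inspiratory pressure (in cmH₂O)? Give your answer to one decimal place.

Flow: 41 L/min ÷ 60 = 0.6833 L/s.
Total PEEP = 11 cmH2O (set 10 + intrinsic 1); this is the baseline alveolar pressure.
Equation of motion (constant flow): PIP = Vt/C + R·V̇ + PEEP.
PIP = 475/31.7 + 7.3×0.6833 + 11 = 14.984 + 4.988 + 11 = 30.972 cmH2O.

31.0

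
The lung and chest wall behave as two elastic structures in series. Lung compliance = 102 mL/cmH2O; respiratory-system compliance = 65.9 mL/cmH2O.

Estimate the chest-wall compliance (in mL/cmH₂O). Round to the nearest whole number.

1/Ccw = 1/Crs − 1/CL.
1/Ccw = 1/65.9 − 1/102 = 0.005371.
Ccw = 186.19 mL/cmH2O.

186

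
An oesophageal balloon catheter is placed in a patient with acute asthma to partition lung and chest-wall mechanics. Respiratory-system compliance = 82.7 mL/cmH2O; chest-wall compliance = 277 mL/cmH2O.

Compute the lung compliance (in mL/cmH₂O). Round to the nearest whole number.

1/CL = 1/Crs − 1/Ccw.
1/CL = 1/82.7 − 1/277 = 0.008482.
CL = 117.9 mL/cmH2O.

118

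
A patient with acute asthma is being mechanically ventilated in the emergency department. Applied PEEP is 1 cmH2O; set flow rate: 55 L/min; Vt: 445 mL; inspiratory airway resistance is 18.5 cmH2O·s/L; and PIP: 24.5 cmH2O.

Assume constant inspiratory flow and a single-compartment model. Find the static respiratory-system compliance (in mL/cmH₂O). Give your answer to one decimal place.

Flow: 55 L/min ÷ 60 = 0.9167 L/s.
Equation of motion (constant flow): PIP = Vt/C + R·V̇ + PEEP.
Vt/C = PIP − R·V̇ − PEEP = 24.5 − 18.5×0.9167 − 1 = 24.5 − 16.959 − 1 = 6.541 cmH2O.
C = Vt / 6.541 = 445 / 6.541 = 68.032 mL/cmH2O.

68.0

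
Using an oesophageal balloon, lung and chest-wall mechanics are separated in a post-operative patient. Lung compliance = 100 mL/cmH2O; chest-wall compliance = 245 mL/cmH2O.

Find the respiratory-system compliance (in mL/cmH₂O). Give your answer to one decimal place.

Lung and chest wall are elastances in series: 1/Crs = 1/CL + 1/Ccw.
1/Crs = 1/100 + 1/245 = 0.01408.
Crs = 71.023 mL/cmH2O.

71.0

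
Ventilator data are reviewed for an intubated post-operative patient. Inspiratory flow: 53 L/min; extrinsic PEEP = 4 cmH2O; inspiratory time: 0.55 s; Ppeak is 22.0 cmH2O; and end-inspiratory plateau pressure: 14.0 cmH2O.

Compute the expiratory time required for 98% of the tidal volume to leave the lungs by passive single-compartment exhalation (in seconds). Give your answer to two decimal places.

1.72

Flow: 53 L/min ÷ 60 = 0.8833 L/s.
Vt = flow × Ti = 0.8833 L/s × 0.55 s × 1000 mL/L = 485.82 mL.
R = (PIP − Pplat)/V̇ = (22.0 − 14.0) / 0.8833 = 8.0/0.8833 = 9.057 cmH2O·s/L.
C = Vt/(Pplat − PEEP) = 485.82 / (14.0 − 4) = 485.82/10.0 = 48.582 mL/cmH2O.
τ = R × C = 9.057 × 0.04858 L/cmH2O = 0.44 s.
t = −τ·ln(1 − 0.98) = −0.44·ln(0.02) = 1.721 s.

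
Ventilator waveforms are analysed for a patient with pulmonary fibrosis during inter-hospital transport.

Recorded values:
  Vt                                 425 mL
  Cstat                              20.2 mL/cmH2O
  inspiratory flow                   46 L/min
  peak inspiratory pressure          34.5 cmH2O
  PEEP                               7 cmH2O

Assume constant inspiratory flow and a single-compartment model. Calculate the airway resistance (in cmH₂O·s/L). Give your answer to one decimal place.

Flow: 46 L/min ÷ 60 = 0.7667 L/s.
Equation of motion (constant flow): PIP = Vt/C + R·V̇ + PEEP.
R·V̇ = PIP − Vt/C − PEEP = 34.5 − 425/20.2 − 7 = 34.5 − 21.04 − 7 = 6.46 cmH2O.
R = 6.46 / 0.7667 = 8.426 cmH2O·s/L.

8.4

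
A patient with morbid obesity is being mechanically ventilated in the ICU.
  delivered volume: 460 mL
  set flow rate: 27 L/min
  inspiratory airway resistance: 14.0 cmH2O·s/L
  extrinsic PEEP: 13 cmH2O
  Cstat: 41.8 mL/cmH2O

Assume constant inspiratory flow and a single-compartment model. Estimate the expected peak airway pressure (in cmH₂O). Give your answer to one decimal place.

30.3

Flow: 27 L/min ÷ 60 = 0.45 L/s.
Equation of motion (constant flow): PIP = Vt/C + R·V̇ + PEEP.
PIP = 460/41.8 + 14.0×0.45 + 13 = 11.005 + 6.3 + 13 = 30.305 cmH2O.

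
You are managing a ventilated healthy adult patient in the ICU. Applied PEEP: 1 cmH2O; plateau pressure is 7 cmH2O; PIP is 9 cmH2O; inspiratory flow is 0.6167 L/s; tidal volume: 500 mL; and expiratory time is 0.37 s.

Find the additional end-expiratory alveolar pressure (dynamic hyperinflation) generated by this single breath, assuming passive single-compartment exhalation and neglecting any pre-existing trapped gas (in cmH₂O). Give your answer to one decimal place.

R = (PIP − Pplat)/V̇ = (9 − 7) / 0.6167 = 2.0/0.6167 = 3.243 cmH2O·s/L.
C = Vt/(Pplat − PEEP) = 500.0 / (7 − 1) = 500.0/6.0 = 83.333 mL/cmH2O.
τ = R × C = 3.243 × 0.08333 L/cmH2O = 0.2702 s.
Fraction remaining = e^(−Te/τ) = e^(−0.37/0.2702) = 0.2543; trapped volume = 500.0 × 0.2543 = 127.15 mL.
Additional alveolar pressure from trapping ≈ V_trapped / C = 127.15 / 83.333 = 1.526 cmH2O.

1.5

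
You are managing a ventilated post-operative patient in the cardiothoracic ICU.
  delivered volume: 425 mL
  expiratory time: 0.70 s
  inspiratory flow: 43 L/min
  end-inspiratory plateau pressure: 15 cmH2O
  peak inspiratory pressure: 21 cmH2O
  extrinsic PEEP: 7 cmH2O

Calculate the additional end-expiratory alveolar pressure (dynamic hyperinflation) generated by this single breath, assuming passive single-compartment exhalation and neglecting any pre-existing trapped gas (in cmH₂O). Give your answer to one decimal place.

Flow: 43 L/min ÷ 60 = 0.7167 L/s.
R = (PIP − Pplat)/V̇ = (21 − 15) / 0.7167 = 6.0/0.7167 = 8.372 cmH2O·s/L.
C = Vt/(Pplat − PEEP) = 425.0 / (15 − 7) = 425.0/8.0 = 53.125 mL/cmH2O.
τ = R × C = 8.372 × 0.05313 L/cmH2O = 0.4448 s.
Fraction remaining = e^(−Te/τ) = e^(−0.70/0.4448) = 0.2073; trapped volume = 425.0 × 0.2073 = 88.103 mL.
Additional alveolar pressure from trapping ≈ V_trapped / C = 88.103 / 53.125 = 1.658 cmH2O.

1.7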